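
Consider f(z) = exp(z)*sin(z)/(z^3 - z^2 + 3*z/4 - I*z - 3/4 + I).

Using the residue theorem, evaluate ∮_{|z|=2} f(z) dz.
By the residue theorem, ∮_C f(z) dz = 2πi · (sum of the residues of f at the poles inside |z| = 2).

The denominator factors as (z - 1/2 - I)*(z + 1/2 + I)*(z - 1), so the singularities of f are simple poles at z = 1/2 + I, z = -1/2 - I, z = 1.
  |1/2 + I|² = 5/4 < 4 = 2², so this pole is inside the contour.
  |-1/2 - I|² = 5/4 < 4 = 2², so this pole is inside the contour.
  |1|² = 1 < 4 = 2², so this pole is inside the contour.

With P(z) = exp(z)*sin(z) and Q(z) = z^3 - z^2 + 3*z/4 - I*z - 3/4 + I, each pole is simple, so Res(f, z₀) = P(z₀)/Q'(z₀) with Q'(z) = 3*z^2 - 2*z + 3/4 - I.
  Res(f, 1/2 + I) = P(1/2 + I)/Q'(1/2 + I) = (exp(1/2 + I)*sin(1/2 + I))/(-5/2) = -2*exp(1/2 + I)*sin(1/2 + I)/5
  Res(f, -1/2 - I) = P(-1/2 - I)/Q'(-1/2 - I) = (-exp(-1/2 - I)*sin(1/2 + I))/(-1/2 + 4*I) = (2/65 + 16*I/65)*exp(-1/2 - I)*sin(1/2 + I)
  Res(f, 1) = P(1)/Q'(1) = (exp(1)*sin(1))/(7/4 - I) = exp(1)*(28/65 + 16*I/65)*sin(1)

Sum of residues inside C: -2*exp(1/2 + I)*sin(1/2 + I)/5 + (2/65 + 16*I/65)*exp(-1/2 - I)*sin(1/2 + I) + exp(1)*(28/65 + 16*I/65)*sin(1)
∮_C f(z) dz = 2πi · (-2*exp(1/2 + I)*sin(1/2 + I)/5 + (2/65 + 16*I/65)*exp(-1/2 - I)*sin(1/2 + I) + exp(1)*(28/65 + 16*I/65)*sin(1)) = pi*(-32/65 + 4*I/65)*exp(-1/2 - I)*sin(1/2 + I) - 4*I*pi*exp(1/2 + I)*sin(1/2 + I)/5 + exp(1)*pi*(-32/65 + 56*I/65)*sin(1)

Final answer: pi*(-32/65 + 4*I/65)*exp(-1/2 - I)*sin(1/2 + I) - 4*I*pi*exp(1/2 + I)*sin(1/2 + I)/5 + exp(1)*pi*(-32/65 + 56*I/65)*sin(1)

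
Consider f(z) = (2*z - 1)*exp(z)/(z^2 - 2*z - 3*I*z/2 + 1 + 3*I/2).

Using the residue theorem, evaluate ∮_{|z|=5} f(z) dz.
By the residue theorem, ∮_C f(z) dz = 2πi · (sum of the residues of f at the poles inside |z| = 5).

The denominator factors as (z - 1)*(z - 1 - 3*I/2), so the singularities of f are simple poles at z = 1, z = 1 + 3*I/2.
  |1|² = 1 < 25 = 5², so this pole is inside the contour.
  |1 + 3*I/2|² = 13/4 < 25 = 5², so this pole is inside the contour.

With P(z) = (2*z - 1)*exp(z) and Q(z) = z^2 - 2*z - 3*I*z/2 + 1 + 3*I/2, each pole is simple, so Res(f, z₀) = P(z₀)/Q'(z₀) with Q'(z) = 2*z - 2 - 3*I/2.
  Res(f, 1) = P(1)/Q'(1) = (exp(1))/(-3*I/2) = 2*exp(1)*I/3
  Res(f, 1 + 3*I/2) = P(1 + 3*I/2)/Q'(1 + 3*I/2) = ((1 + 3*I)*exp(1 + 3*I/2))/(3*I/2) = (2 - 2*I/3)*exp(1 + 3*I/2)

Sum of residues inside C: 2*exp(1)*I/3 + (2 - 2*I/3)*exp(1 + 3*I/2)
∮_C f(z) dz = 2πi · (2*exp(1)*I/3 + (2 - 2*I/3)*exp(1 + 3*I/2)) = -4*exp(1)*pi/3 + pi*(4/3 + 4*I)*exp(1 + 3*I/2)

Final answer: -4*exp(1)*pi/3 + pi*(4/3 + 4*I)*exp(1 + 3*I/2)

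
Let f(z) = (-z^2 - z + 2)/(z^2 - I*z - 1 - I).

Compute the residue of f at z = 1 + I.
-1/5 - 7*I/5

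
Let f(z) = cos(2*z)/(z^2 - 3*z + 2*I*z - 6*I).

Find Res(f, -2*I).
(-3/13 + 2*I/13)*cosh(4)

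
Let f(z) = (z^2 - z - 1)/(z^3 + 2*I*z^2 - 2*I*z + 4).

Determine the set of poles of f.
The singularities of f are the zeros of the denominator. Factoring,
  z^3 + 2*I*z^2 - 2*I*z + 4 = (z - 1 - I)*(z + 2*I)*(z + 1 + I)
so the candidates are z = 1 + I, z = -2*I, z = -1 - I.

Check the numerator P(z) = z^2 - z - 1 at each one:
  P(1 + I) = -2 + I ≠ 0, so z = 1 + I is a (simple) pole.
  P(-2*I) = -5 + 2*I ≠ 0, so z = -2*I is a (simple) pole.
  P(-1 - I) = 3*I ≠ 0, so z = -1 - I is a (simple) pole.

Poles of f: {-1 - I, -2*I, 1 + I}

Final answer: {-1 - I, -2*I, 1 + I}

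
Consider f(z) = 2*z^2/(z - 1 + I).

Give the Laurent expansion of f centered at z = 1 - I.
-4*I/(z - 1 + I) + 4 - 4*I + 2*(z - 1 + I)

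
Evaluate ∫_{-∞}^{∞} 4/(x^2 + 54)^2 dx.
Let f(z) = 4/(z^2 + 54)^2. The denominator has no real zeros and deg Q - deg P = 4 ≥ 2, so the integral of f over the upper semicircle |z| = R tends to 0 as R → ∞. Closing the contour in the upper half-plane,
  ∫_{-∞}^{∞} f(x) dx = 2πi · Σ Res(f, z_k)  over the poles with Im z_k > 0.

Zeros of the denominator: z^2 + 54 = 0 gives z = ±3*sqrt(6)*I.
Upper half-plane: z = 3*sqrt(6)*I (a pole of order 2).

Write f(z) = g(z)/(z - 3*sqrt(6)*I)^2 with g(z) = 4/(z + 3*sqrt(6)*I)^2. For a double pole, Res(f, z₀) = g'(z₀):
  g'(z) = -8/(z + 3*sqrt(6)*I)^3
  Res(f, 3*sqrt(6)*I) = g'(3*sqrt(6)*I) = -sqrt(6)*I/972

∫_{-∞}^{∞} f(x) dx = 2πi · (-sqrt(6)*I/972) = sqrt(6)*pi/486

Final answer: sqrt(6)*pi/486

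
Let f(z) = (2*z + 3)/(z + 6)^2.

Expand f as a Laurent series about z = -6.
-9/(z + 6)^2 + 2/(z + 6)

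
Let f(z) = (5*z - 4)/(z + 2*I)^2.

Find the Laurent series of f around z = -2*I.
Put w = z - (-2*I), i.e. z = w - 2*I. The denominator is w^2, so it suffices to rewrite the numerator in powers of w.

P(z) = 5*z - 4
P(w - 2*I) = -4 - 10*I + 5*w

Dividing each term by w^2:
  f = (-4 - 10*I)/w^2 + 5/w

Substituting back w = z + 2*I:
  f(z) = (-4 - 10*I)/(z + 2*I)^2 + 5/(z + 2*I)

The series is finite because the numerator is a polynomial; the negative powers form the principal part, and the coefficient of 1/(z + 2*I) gives Res(f, -2*I) = 5.

Final answer: (-4 - 10*I)/(z + 2*I)^2 + 5/(z + 2*I)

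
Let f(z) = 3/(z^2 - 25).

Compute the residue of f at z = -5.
Write f(z) = P(z)/Q(z) with P(z) = 3 and Q(z) = z^2 - 25.
The denominator factors as Q(z) = (z + 5)*(z - 5), so z = -5 is a simple zero of Q and P is analytic there; z = -5 is therefore a simple pole and
  Res(f, z₀) = P(z₀)/Q'(z₀).

Q'(z) = 2*z, so Q'(-5) = -10.
P(-5) = 3.

Res(f, -5) = (3)/(-10) = -3/10

Final answer: -3/10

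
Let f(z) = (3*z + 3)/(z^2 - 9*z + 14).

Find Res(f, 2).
-9/5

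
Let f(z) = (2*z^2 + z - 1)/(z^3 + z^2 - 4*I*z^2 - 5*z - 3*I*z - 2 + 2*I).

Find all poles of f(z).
{-1 + I, I, 2*I}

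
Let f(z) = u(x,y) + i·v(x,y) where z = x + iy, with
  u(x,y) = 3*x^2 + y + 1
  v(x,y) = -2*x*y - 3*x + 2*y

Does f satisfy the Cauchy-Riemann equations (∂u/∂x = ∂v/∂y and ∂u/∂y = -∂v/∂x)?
∂u/∂x = 6*x
∂v/∂y = 2 - 2*x
∂u/∂y = 1
∂v/∂x = -2*y - 3
∂u/∂x ≠ ∂v/∂y and ∂u/∂y ≠ -∂v/∂x; the Cauchy-Riemann equations are not satisfied, so f is not analytic.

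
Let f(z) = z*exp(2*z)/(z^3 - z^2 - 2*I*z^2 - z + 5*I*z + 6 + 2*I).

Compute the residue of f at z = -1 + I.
Write f(z) = P(z)/Q(z) with P(z) = z*exp(2*z) and Q(z) = z^3 - z^2 - 2*I*z^2 - z + 5*I*z + 6 + 2*I.
The denominator factors as Q(z) = (z - 2*I)*(z - 2 + I)*(z + 1 - I), so z = -1 + I is a simple zero of Q and P is analytic there; z = -1 + I is therefore a simple pole and
  Res(f, z₀) = P(z₀)/Q'(z₀).

Q'(z) = 3*z^2 - 2*z - 4*I*z - 1 + 5*I, so Q'(-1 + I) = 5 + I.
P(-1 + I) = (-1 + I)*exp(-2 + 2*I).

Res(f, -1 + I) = ((-1 + I)*exp(-2 + 2*I))/(5 + I) = (-2/13 + 3*I/13)*exp(-2 + 2*I)

Final answer: (-2/13 + 3*I/13)*exp(-2 + 2*I)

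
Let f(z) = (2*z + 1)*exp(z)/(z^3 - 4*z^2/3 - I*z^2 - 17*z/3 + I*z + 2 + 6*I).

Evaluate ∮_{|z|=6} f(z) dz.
By the residue theorem, ∮_C f(z) dz = 2πi · (sum of the residues of f at the poles inside |z| = 6).

The denominator factors as (z - 1/3 - I)*(z + 2)*(z - 3), so the singularities of f are simple poles at z = 1/3 + I, z = -2, z = 3.
  |1/3 + I|² = 10/9 < 36 = 6², so this pole is inside the contour.
  |-2|² = 4 < 36 = 6², so this pole is inside the contour.
  |3|² = 9 < 36 = 6², so this pole is inside the contour.

With P(z) = (2*z + 1)*exp(z) and Q(z) = z^3 - 4*z^2/3 - I*z^2 - 17*z/3 + I*z + 2 + 6*I, each pole is simple, so Res(f, z₀) = P(z₀)/Q'(z₀) with Q'(z) = 3*z^2 - 8*z/3 - 2*I*z - 17/3 + I.
  Res(f, 1/3 + I) = P(1/3 + I)/Q'(1/3 + I) = ((5/3 + 2*I)*exp(1/3 + I))/(-65/9 - I/3) = (-1029/4234 - 1125*I/4234)*exp(1/3 + I)
  Res(f, -2) = P(-2)/Q'(-2) = (-3*exp(-2))/(35/3 + 5*I) = (-63/290 + 27*I/290)*exp(-2)
  Res(f, 3) = P(3)/Q'(3) = (7*exp(3))/(40/3 - 5*I) = (168/365 + 63*I/365)*exp(3)

Sum of residues inside C: (-1029/4234 - 1125*I/4234)*exp(1/3 + I) + (-63/290 + 27*I/290)*exp(-2) + (168/365 + 63*I/365)*exp(3)
∮_C f(z) dz = 2πi · ((-1029/4234 - 1125*I/4234)*exp(1/3 + I) + (-63/290 + 27*I/290)*exp(-2) + (168/365 + 63*I/365)*exp(3)) = pi*(-27/145 - 63*I/145)*exp(-2) + pi*(1125/2117 - 1029*I/2117)*exp(1/3 + I) + pi*(-126/365 + 336*I/365)*exp(3)

Final answer: pi*(-27/145 - 63*I/145)*exp(-2) + pi*(1125/2117 - 1029*I/2117)*exp(1/3 + I) + pi*(-126/365 + 336*I/365)*exp(3)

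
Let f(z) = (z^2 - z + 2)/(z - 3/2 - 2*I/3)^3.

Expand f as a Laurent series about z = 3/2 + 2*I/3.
(83/36 + 4*I/3)/(z - 3/2 - 2*I/3)^3 + (2 + 4*I/3)/(z - 3/2 - 2*I/3)^2 + 1/(z - 3/2 - 2*I/3)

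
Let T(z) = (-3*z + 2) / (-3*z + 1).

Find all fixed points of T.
T(z) = z means -3*z + 2 = z*(-3*z + 1), i.e.
  -3*z^2 + 4*z - 2 = 0.
Discriminant: (4)^2 - 4*(-3)*(-2) = -8, so the roots are complex conjugates.
  z = (-4 ± I*sqrt(8))/(2*(-3))
Fixed points: {2/3 - sqrt(2)*I/3, 2/3 + sqrt(2)*I/3}

Final answer: {2/3 - sqrt(2)*I/3, 2/3 + sqrt(2)*I/3}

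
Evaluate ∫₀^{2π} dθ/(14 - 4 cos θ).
Call the integral J. The integrand is 2π-periodic and we integrate over a full period, so shifting θ does not change the value (θ → θ + π flips the sign of the trig term). Hence
  J = ∫₀^{2π} dθ/(14 + 4 cos θ).
Put z = e^{iθ}: then cos θ = (z + 1/z)/2, dθ = dz/(iz), and z runs once counterclockwise around |z| = 1:
  J = ∮_{|z|=1} 1/(14 + 4*(z + 1/z)/2) · dz/(iz) = (2/i) ∮_{|z|=1} dz/(4*z^2 + 28*z + 4).
The roots of 4*z^2 + 28*z + 4 are z = (-14 ± sqrt(14^2 - 4^2))/4, with sqrt(180) = 6*sqrt(5); their product is 1, so only z₊ = -7/2 + 3*sqrt(5)/2 lies inside the unit circle (z₋ = -7/2 - 3*sqrt(5)/2 lies outside).
z₊ is a simple zero of q(z) = 4*z^2 + 28*z + 4, so Res(1/q, z₊) = 1/q'(z₊) with q'(z) = 8*z + 28; and q'(z₊) = 4*(z₊ - z₋) = 12*sqrt(5).
Therefore J = (2/i) · 2πi · 1/(12*sqrt(5)) = 2*pi/(6*sqrt(5)) = sqrt(5)*pi/15

Final answer: sqrt(5)*pi/15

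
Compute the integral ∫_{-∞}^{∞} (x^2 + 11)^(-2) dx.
sqrt(11)*pi/242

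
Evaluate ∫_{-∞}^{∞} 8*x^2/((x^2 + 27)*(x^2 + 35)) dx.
Let f(z) = 8*z^2/((z^2 + 27)*(z^2 + 35)). The denominator has no real zeros and deg Q - deg P = 2 ≥ 2, so the integral of f over the upper semicircle |z| = R tends to 0 as R → ∞. Closing the contour in the upper half-plane,
  ∫_{-∞}^{∞} f(x) dx = 2πi · Σ Res(f, z_k)  over the poles with Im z_k > 0.

Zeros of the denominator: z^2 + 27 = 0 gives z = ±3*sqrt(3)*I; z^2 + 35 = 0 gives z = ±sqrt(35)*I.
Upper half-plane: z = 3*sqrt(3)*I, z = sqrt(35)*I (simple).

Each pole is a simple zero of Q(z) = z^4 + 62*z^2 + 945, so Res(f, z₀) = P(z₀)/Q'(z₀) with P(z) = 8*z^2, Q'(z) = 4*z^3 + 124*z:
  Res(f, 3*sqrt(3)*I) = (-216)/(48*sqrt(3)*I) = 3*sqrt(3)*I/2
  Res(f, sqrt(35)*I) = (-280)/(-16*sqrt(35)*I) = -sqrt(35)*I/2

Sum of residues: I*(-sqrt(35) + 3*sqrt(3))/2
∫_{-∞}^{∞} f(x) dx = 2πi · (I*(-sqrt(35) + 3*sqrt(3))/2) = pi*(-3*sqrt(3) + sqrt(35))

Final answer: pi*(-3*sqrt(3) + sqrt(35))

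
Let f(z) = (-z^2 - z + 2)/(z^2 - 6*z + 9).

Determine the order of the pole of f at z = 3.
2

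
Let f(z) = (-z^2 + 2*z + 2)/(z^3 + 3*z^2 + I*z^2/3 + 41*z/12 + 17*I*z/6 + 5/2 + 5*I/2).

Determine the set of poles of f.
The singularities of f are the zeros of the denominator. Factoring,
  z^3 + 3*z^2 + I*z^2/3 + 41*z/12 + 17*I*z/6 + 5/2 + 5*I/2 = (z + 1 - I/2)*(z + 2 - 2*I/3)*(z + 3*I/2)
so the candidates are z = -1 + I/2, z = -2 + 2*I/3, z = -3*I/2.

Check the numerator P(z) = -z^2 + 2*z + 2 at each one:
  P(-1 + I/2) = -3/4 + 2*I ≠ 0, so z = -1 + I/2 is a (simple) pole.
  P(-2 + 2*I/3) = -50/9 + 4*I ≠ 0, so z = -2 + 2*I/3 is a (simple) pole.
  P(-3*I/2) = 17/4 - 3*I ≠ 0, so z = -3*I/2 is a (simple) pole.

Poles of f: {-2 + 2*I/3, -1 + I/2, -3*I/2}

Final answer: {-2 + 2*I/3, -1 + I/2, -3*I/2}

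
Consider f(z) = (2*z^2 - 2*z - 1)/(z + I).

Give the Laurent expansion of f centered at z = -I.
Put w = z - (-I), i.e. z = w - I. The denominator is w, so it suffices to rewrite the numerator in powers of w.

P(z) = 2*z^2 - 2*z - 1
P(w - I) = -3 + 2*I + (-2 - 4*I)*w + 2*w^2

Dividing each term by w:
  f = (-3 + 2*I)/w - 2 - 4*I + 2*w

Substituting back w = z + I:
  f(z) = (-3 + 2*I)/(z + I) - 2 - 4*I + 2*(z + I)

The series is finite because the numerator is a polynomial; the negative powers form the principal part, and the coefficient of 1/(z + I) gives Res(f, -I) = -3 + 2*I.

Final answer: (-3 + 2*I)/(z + I) - 2 - 4*I + 2*(z + I)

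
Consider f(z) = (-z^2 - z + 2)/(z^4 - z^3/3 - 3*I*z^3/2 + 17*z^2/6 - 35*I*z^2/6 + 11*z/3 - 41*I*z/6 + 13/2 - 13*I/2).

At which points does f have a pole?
The singularities of f are the zeros of the denominator. Factoring,
  z^4 - z^3/3 - 3*I*z^3/2 + 17*z^2/6 - 35*I*z^2/6 + 11*z/3 - 41*I*z/6 + 13/2 - 13*I/2 = (z - 2 - 3*I)*(z + 2/3 - I)*(z + 1 + I)*(z + 3*I/2)
so the candidates are z = 2 + 3*I, z = -2/3 + I, z = -1 - I, z = -3*I/2.

Check the numerator P(z) = -z^2 - z + 2 at each one:
  P(2 + 3*I) = 5 - 15*I ≠ 0, so z = 2 + 3*I is a (simple) pole.
  P(-2/3 + I) = 29/9 + I/3 ≠ 0, so z = -2/3 + I is a (simple) pole.
  P(-1 - I) = 3 - I ≠ 0, so z = -1 - I is a (simple) pole.
  P(-3*I/2) = 17/4 + 3*I/2 ≠ 0, so z = -3*I/2 is a (simple) pole.

Poles of f: {-1 - I, -2/3 + I, -3*I/2, 2 + 3*I}

Final answer: {-1 - I, -2/3 + I, -3*I/2, 2 + 3*I}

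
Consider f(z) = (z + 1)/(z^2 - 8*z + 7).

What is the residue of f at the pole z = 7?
4/3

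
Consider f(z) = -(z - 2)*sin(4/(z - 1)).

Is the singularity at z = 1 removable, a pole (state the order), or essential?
Let u = z - 1. Then
  sin(4/u) = Σ_{k≥0} (-1)^k (4)^(2k+1)/((2k+1)!·u^(2k+1)) = 4/u - 32/(3*u^3) + 128/(15*u^5) + ...
which has infinitely many negative powers of u, so sin(4/(z - 1)) has an essential singularity at z = 1.
The extra factor z - 2 is a nonzero polynomial; if the product had at most a pole at z = 1, dividing by that polynomial would leave sin(4/(z - 1)) with at most a pole too — contradiction. (Equivalently, the product's Laurent series still has infinitely many negative powers.)
So the singularity is essential.

Final answer: essential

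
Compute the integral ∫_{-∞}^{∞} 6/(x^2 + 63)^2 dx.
Let f(z) = 6/(z^2 + 63)^2. The denominator has no real zeros and deg Q - deg P = 4 ≥ 2, so the integral of f over the upper semicircle |z| = R tends to 0 as R → ∞. Closing the contour in the upper half-plane,
  ∫_{-∞}^{∞} f(x) dx = 2πi · Σ Res(f, z_k)  over the poles with Im z_k > 0.

Zeros of the denominator: z^2 + 63 = 0 gives z = ±3*sqrt(7)*I.
Upper half-plane: z = 3*sqrt(7)*I (a pole of order 2).

Write f(z) = g(z)/(z - 3*sqrt(7)*I)^2 with g(z) = 6/(z + 3*sqrt(7)*I)^2. For a double pole, Res(f, z₀) = g'(z₀):
  g'(z) = -12/(z + 3*sqrt(7)*I)^3
  Res(f, 3*sqrt(7)*I) = g'(3*sqrt(7)*I) = -sqrt(7)*I/882

∫_{-∞}^{∞} f(x) dx = 2πi · (-sqrt(7)*I/882) = sqrt(7)*pi/441

Final answer: sqrt(7)*pi/441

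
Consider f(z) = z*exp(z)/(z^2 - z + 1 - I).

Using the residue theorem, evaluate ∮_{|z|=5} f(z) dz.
By the residue theorem, ∮_C f(z) dz = 2πi · (sum of the residues of f at the poles inside |z| = 5).

The denominator factors as (z - 1 - I)*(z + I), so the singularities of f are simple poles at z = 1 + I, z = -I.
  |1 + I|² = 2 < 25 = 5², so this pole is inside the contour.
  |-I|² = 1 < 25 = 5², so this pole is inside the contour.

With P(z) = z*exp(z) and Q(z) = z^2 - z + 1 - I, each pole is simple, so Res(f, z₀) = P(z₀)/Q'(z₀) with Q'(z) = 2*z - 1.
  Res(f, 1 + I) = P(1 + I)/Q'(1 + I) = ((1 + I)*exp(1 + I))/(1 + 2*I) = (3/5 - I/5)*exp(1 + I)
  Res(f, -I) = P(-I)/Q'(-I) = (-I*exp(-I))/(-1 - 2*I) = (2/5 + I/5)*exp(-I)

Sum of residues inside C: (2/5 + I/5)*exp(-I) + (3/5 - I/5)*exp(1 + I)
∮_C f(z) dz = 2πi · ((2/5 + I/5)*exp(-I) + (3/5 - I/5)*exp(1 + I)) = pi*(-2/5 + 4*I/5)*exp(-I) + pi*(2/5 + 6*I/5)*exp(1 + I)

Final answer: pi*(-2/5 + 4*I/5)*exp(-I) + pi*(2/5 + 6*I/5)*exp(1 + I)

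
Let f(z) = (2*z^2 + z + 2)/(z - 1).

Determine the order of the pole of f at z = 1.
Factor the denominator:
  z - 1 = (z - 1)

The numerator P(z) = 2*z^2 + z + 2 has P(1) = 5 ≠ 0, so no factor of (z - 1) cancels.
Near z = 1 we can therefore write f(z) = g(z)/(z - 1) with g analytic at 1 and g(1) ≠ 0 (g is just the numerator).

Hence z = 1 is a pole of order 1.

Final answer: 1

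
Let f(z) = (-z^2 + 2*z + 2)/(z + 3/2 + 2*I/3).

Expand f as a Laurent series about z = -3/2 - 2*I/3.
(-101/36 - 10*I/3)/(z + 3/2 + 2*I/3) + 5 + 4*I/3 - (z + 3/2 + 2*I/3)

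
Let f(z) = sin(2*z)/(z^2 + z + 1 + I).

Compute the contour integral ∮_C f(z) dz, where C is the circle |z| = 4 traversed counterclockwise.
By the residue theorem, ∮_C f(z) dz = 2πi · (sum of the residues of f at the poles inside |z| = 4).

The denominator factors as (z + I)*(z + 1 - I), so the singularities of f are simple poles at z = -I, z = -1 + I.
  |-I|² = 1 < 16 = 4², so this pole is inside the contour.
  |-1 + I|² = 2 < 16 = 4², so this pole is inside the contour.

With P(z) = sin(2*z) and Q(z) = z^2 + z + 1 + I, each pole is simple, so Res(f, z₀) = P(z₀)/Q'(z₀) with Q'(z) = 2*z + 1.
  Res(f, -I) = P(-I)/Q'(-I) = (-I*sinh(2))/(1 - 2*I) = (2/5 - I/5)*sinh(2)
  Res(f, -1 + I) = P(-1 + I)/Q'(-1 + I) = (-sin(2 - 2*I))/(-1 + 2*I) = (1/5 + 2*I/5)*sin(2 - 2*I)

Sum of residues inside C: (2/5 - I/5)*sinh(2) + (1/5 + 2*I/5)*sin(2 - 2*I)
∮_C f(z) dz = 2πi · ((2/5 - I/5)*sinh(2) + (1/5 + 2*I/5)*sin(2 - 2*I)) = pi*(-4/5 + 2*I/5)*sin(2 - 2*I) + pi*(2/5 + 4*I/5)*sinh(2)

Final answer: pi*(-4/5 + 2*I/5)*sin(2 - 2*I) + pi*(2/5 + 4*I/5)*sinh(2)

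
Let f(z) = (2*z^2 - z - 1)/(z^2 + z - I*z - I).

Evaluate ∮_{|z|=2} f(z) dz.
pi*(-4 - 6*I)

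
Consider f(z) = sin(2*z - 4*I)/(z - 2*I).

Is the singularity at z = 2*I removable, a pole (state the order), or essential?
removable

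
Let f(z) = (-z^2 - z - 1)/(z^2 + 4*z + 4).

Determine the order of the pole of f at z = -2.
2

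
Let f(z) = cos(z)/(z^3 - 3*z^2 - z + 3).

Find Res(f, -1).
cos(1)/8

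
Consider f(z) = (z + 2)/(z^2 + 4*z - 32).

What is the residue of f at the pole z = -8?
Write f(z) = P(z)/Q(z) with P(z) = z + 2 and Q(z) = z^2 + 4*z - 32.
The denominator factors as Q(z) = (z - 4)*(z + 8), so z = -8 is a simple zero of Q and P is analytic there; z = -8 is therefore a simple pole and
  Res(f, z₀) = P(z₀)/Q'(z₀).

Q'(z) = 2*z + 4, so Q'(-8) = -12.
P(-8) = -6.

Res(f, -8) = (-6)/(-12) = 1/2

Final answer: 1/2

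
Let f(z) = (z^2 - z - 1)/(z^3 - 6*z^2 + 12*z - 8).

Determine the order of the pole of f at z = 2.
Factor the denominator:
  z^3 - 6*z^2 + 12*z - 8 = (z - 2)^3

The numerator P(z) = z^2 - z - 1 has P(2) = 1 ≠ 0, so no factor of (z - 2) cancels.
Near z = 2 we can therefore write f(z) = g(z)/(z - 2)^3 with g analytic at 2 and g(2) ≠ 0 (g is just the numerator).

Hence z = 2 is a pole of order 3.

Final answer: 3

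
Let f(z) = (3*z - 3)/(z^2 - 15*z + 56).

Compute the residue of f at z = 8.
Write f(z) = P(z)/Q(z) with P(z) = 3*z - 3 and Q(z) = z^2 - 15*z + 56.
The denominator factors as Q(z) = (z - 7)*(z - 8), so z = 8 is a simple zero of Q and P is analytic there; z = 8 is therefore a simple pole and
  Res(f, z₀) = P(z₀)/Q'(z₀).

Q'(z) = 2*z - 15, so Q'(8) = 1.
P(8) = 21.

Res(f, 8) = (21)/(1) = 21

Final answer: 21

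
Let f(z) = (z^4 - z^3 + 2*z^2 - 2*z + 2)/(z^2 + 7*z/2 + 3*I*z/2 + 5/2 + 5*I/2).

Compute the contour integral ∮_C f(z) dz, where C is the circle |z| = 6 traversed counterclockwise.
By the residue theorem, ∮_C f(z) dz = 2πi · (sum of the residues of f at the poles inside |z| = 6).

The denominator factors as (z + 3/2 + I/2)*(z + 2 + I), so the singularities of f are simple poles at z = -3/2 - I/2, z = -2 - I.
  |-3/2 - I/2|² = 5/2 < 36 = 6², so this pole is inside the contour.
  |-2 - I|² = 5 < 36 = 6², so this pole is inside the contour.

With P(z) = z^4 - z^3 + 2*z^2 - 2*z + 2 and Q(z) = z^2 + 7*z/2 + 3*I*z/2 + 5/2 + 5*I/2, each pole is simple, so Res(f, z₀) = P(z₀)/Q'(z₀) with Q'(z) = 2*z + 7/2 + 3*I/2.
  Res(f, -3/2 - I/2) = P(-3/2 - I/2)/Q'(-3/2 - I/2) = (13 + 53*I/4)/(1/2 + I/2) = 105/4 + I/4
  Res(f, -2 - I) = P(-2 - I)/Q'(-2 - I) = (7 + 45*I)/(-1/2 - I/2) = -52 - 38*I

Sum of residues inside C: -103/4 - 151*I/4
∮_C f(z) dz = 2πi · (-103/4 - 151*I/4) = pi*(151/2 - 103*I/2)

Final answer: pi*(151/2 - 103*I/2)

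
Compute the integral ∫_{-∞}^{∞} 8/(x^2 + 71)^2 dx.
Let f(z) = 8/(z^2 + 71)^2. The denominator has no real zeros and deg Q - deg P = 4 ≥ 2, so the integral of f over the upper semicircle |z| = R tends to 0 as R → ∞. Closing the contour in the upper half-plane,
  ∫_{-∞}^{∞} f(x) dx = 2πi · Σ Res(f, z_k)  over the poles with Im z_k > 0.

Zeros of the denominator: z^2 + 71 = 0 gives z = ±sqrt(71)*I.
Upper half-plane: z = sqrt(71)*I (a pole of order 2).

Write f(z) = g(z)/(z - sqrt(71)*I)^2 with g(z) = 8/(z + sqrt(71)*I)^2. For a double pole, Res(f, z₀) = g'(z₀):
  g'(z) = -16/(z + sqrt(71)*I)^3
  Res(f, sqrt(71)*I) = g'(sqrt(71)*I) = -2*sqrt(71)*I/5041

∫_{-∞}^{∞} f(x) dx = 2πi · (-2*sqrt(71)*I/5041) = 4*sqrt(71)*pi/5041

Final answer: 4*sqrt(71)*pi/5041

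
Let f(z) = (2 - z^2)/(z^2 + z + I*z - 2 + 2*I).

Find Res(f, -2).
3/5 + I/5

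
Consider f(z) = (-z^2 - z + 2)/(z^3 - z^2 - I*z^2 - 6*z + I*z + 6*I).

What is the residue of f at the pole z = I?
-2/5 + I/5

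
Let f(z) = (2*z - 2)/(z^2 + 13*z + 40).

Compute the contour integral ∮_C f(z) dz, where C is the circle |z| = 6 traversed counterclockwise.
By the residue theorem, ∮_C f(z) dz = 2πi · (sum of the residues of f at the poles inside |z| = 6).

The denominator factors as (z + 5)*(z + 8), so the singularities of f are simple poles at z = -5, z = -8.
  |-5|² = 25 < 36 = 6², so this pole is inside the contour.
  |-8|² = 64 > 36 = 6², so this pole is outside the contour.

With P(z) = 2*z - 2 and Q(z) = z^2 + 13*z + 40, each pole is simple, so Res(f, z₀) = P(z₀)/Q'(z₀) with Q'(z) = 2*z + 13.
  Res(f, -5) = P(-5)/Q'(-5) = (-12)/(3) = -4

∮_C f(z) dz = 2πi · (-4) = -8*I*pi

Final answer: -8*I*pi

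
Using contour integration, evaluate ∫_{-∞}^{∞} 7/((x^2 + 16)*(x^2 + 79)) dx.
Let f(z) = 7/((z^2 + 16)*(z^2 + 79)). The denominator has no real zeros and deg Q - deg P = 4 ≥ 2, so the integral of f over the upper semicircle |z| = R tends to 0 as R → ∞. Closing the contour in the upper half-plane,
  ∫_{-∞}^{∞} f(x) dx = 2πi · Σ Res(f, z_k)  over the poles with Im z_k > 0.

Zeros of the denominator: z^2 + 79 = 0 gives z = ±sqrt(79)*I; z^2 + 16 = 0 gives z = ±4*I.
Upper half-plane: z = 4*I, z = sqrt(79)*I (simple).

Each pole is a simple zero of Q(z) = z^4 + 95*z^2 + 1264, so Res(f, z₀) = P(z₀)/Q'(z₀) with P(z) = 7, Q'(z) = 4*z^3 + 190*z:
  Res(f, 4*I) = (7)/(504*I) = -I/72
  Res(f, sqrt(79)*I) = (7)/(-126*sqrt(79)*I) = sqrt(79)*I/1422

Sum of residues: I*(-79 + 4*sqrt(79))/5688
∫_{-∞}^{∞} f(x) dx = 2πi · (I*(-79 + 4*sqrt(79))/5688) = pi*(79 - 4*sqrt(79))/2844

Final answer: pi*(79 - 4*sqrt(79))/2844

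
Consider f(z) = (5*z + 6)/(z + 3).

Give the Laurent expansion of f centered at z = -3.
-9/(z + 3) + 5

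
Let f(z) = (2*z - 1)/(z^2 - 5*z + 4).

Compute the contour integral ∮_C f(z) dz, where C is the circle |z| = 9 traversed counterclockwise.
By the residue theorem, ∮_C f(z) dz = 2πi · (sum of the residues of f at the poles inside |z| = 9).

The denominator factors as (z - 4)*(z - 1), so the singularities of f are simple poles at z = 4, z = 1.
  |4|² = 16 < 81 = 9², so this pole is inside the contour.
  |1|² = 1 < 81 = 9², so this pole is inside the contour.

With P(z) = 2*z - 1 and Q(z) = z^2 - 5*z + 4, each pole is simple, so Res(f, z₀) = P(z₀)/Q'(z₀) with Q'(z) = 2*z - 5.
  Res(f, 4) = P(4)/Q'(4) = (7)/(3) = 7/3
  Res(f, 1) = P(1)/Q'(1) = (1)/(-3) = -1/3

Sum of residues inside C: 2
∮_C f(z) dz = 2πi · (2) = 4*I*pi

Final answer: 4*I*pi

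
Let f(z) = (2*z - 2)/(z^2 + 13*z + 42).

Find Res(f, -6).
-14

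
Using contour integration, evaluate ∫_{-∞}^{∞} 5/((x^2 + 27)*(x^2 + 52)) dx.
Let f(z) = 5/((z^2 + 27)*(z^2 + 52)). The denominator has no real zeros and deg Q - deg P = 4 ≥ 2, so the integral of f over the upper semicircle |z| = R tends to 0 as R → ∞. Closing the contour in the upper half-plane,
  ∫_{-∞}^{∞} f(x) dx = 2πi · Σ Res(f, z_k)  over the poles with Im z_k > 0.

Zeros of the denominator: z^2 + 52 = 0 gives z = ±2*sqrt(13)*I; z^2 + 27 = 0 gives z = ±3*sqrt(3)*I.
Upper half-plane: z = 2*sqrt(13)*I, z = 3*sqrt(3)*I (simple).

Each pole is a simple zero of Q(z) = z^4 + 79*z^2 + 1404, so Res(f, z₀) = P(z₀)/Q'(z₀) with P(z) = 5, Q'(z) = 4*z^3 + 158*z:
  Res(f, 2*sqrt(13)*I) = (5)/(-100*sqrt(13)*I) = sqrt(13)*I/260
  Res(f, 3*sqrt(3)*I) = (5)/(150*sqrt(3)*I) = -sqrt(3)*I/90

Sum of residues: I*(-sqrt(3)/90 + sqrt(13)/260)
∫_{-∞}^{∞} f(x) dx = 2πi · (I*(-sqrt(3)/90 + sqrt(13)/260)) = pi*(-9*sqrt(13) + 26*sqrt(3))/1170

Final answer: pi*(-9*sqrt(13) + 26*sqrt(3))/1170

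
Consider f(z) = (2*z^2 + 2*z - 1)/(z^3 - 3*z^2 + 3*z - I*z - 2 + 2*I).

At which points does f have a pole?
{-I, 1 + I, 2}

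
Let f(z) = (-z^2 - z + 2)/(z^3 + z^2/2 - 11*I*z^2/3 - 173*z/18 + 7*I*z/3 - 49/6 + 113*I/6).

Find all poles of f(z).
The singularities of f are the zeros of the denominator. Factoring,
  z^3 + z^2/2 - 11*I*z^2/3 - 173*z/18 + 7*I*z/3 - 49/6 + 113*I/6 = (z + 2 - I/3)*(z + 3/2 - 3*I)*(z - 3 - I/3)
so the candidates are z = -2 + I/3, z = -3/2 + 3*I, z = 3 + I/3.

Check the numerator P(z) = -z^2 - z + 2 at each one:
  P(-2 + I/3) = 1/9 + I ≠ 0, so z = -2 + I/3 is a (simple) pole.
  P(-3/2 + 3*I) = 41/4 + 6*I ≠ 0, so z = -3/2 + 3*I is a (simple) pole.
  P(3 + I/3) = -89/9 - 7*I/3 ≠ 0, so z = 3 + I/3 is a (simple) pole.

Poles of f: {-2 + I/3, -3/2 + 3*I, 3 + I/3}

Final answer: {-2 + I/3, -3/2 + 3*I, 3 + I/3}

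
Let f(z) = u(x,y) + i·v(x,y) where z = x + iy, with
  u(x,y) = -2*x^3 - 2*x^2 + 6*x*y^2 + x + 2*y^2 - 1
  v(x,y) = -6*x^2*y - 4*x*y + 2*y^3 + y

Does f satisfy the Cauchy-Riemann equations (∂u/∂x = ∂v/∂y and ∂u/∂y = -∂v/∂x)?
∂u/∂x = -6*x^2 - 4*x + 6*y^2 + 1
∂v/∂y = -6*x^2 - 4*x + 6*y^2 + 1
∂u/∂y = 12*x*y + 4*y
∂v/∂x = -12*x*y - 4*y
∂u/∂x = ∂v/∂y and ∂u/∂y = -∂v/∂x hold identically; f is analytic.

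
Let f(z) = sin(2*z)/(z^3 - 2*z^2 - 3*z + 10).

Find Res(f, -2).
Write f(z) = P(z)/Q(z) with P(z) = sin(2*z) and Q(z) = z^3 - 2*z^2 - 3*z + 10.
The denominator factors as Q(z) = (z + 2)*(z - 2 - I)*(z - 2 + I), so z = -2 is a simple zero of Q and P is analytic there; z = -2 is therefore a simple pole and
  Res(f, z₀) = P(z₀)/Q'(z₀).

Q'(z) = 3*z^2 - 4*z - 3, so Q'(-2) = 17.
P(-2) = -sin(4).

Res(f, -2) = (-sin(4))/(17) = -sin(4)/17

Final answer: -sin(4)/17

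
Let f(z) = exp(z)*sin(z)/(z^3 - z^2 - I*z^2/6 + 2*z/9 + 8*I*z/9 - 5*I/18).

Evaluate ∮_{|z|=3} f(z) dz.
By the residue theorem, ∮_C f(z) dz = 2πi · (sum of the residues of f at the poles inside |z| = 3).

The denominator factors as (z + 1/3 - 2*I/3)*(z - 1/3)*(z - 1 + I/2), so the singularities of f are simple poles at z = -1/3 + 2*I/3, z = 1/3, z = 1 - I/2.
  |-1/3 + 2*I/3|² = 5/9 < 9 = 3², so this pole is inside the contour.
  |1/3|² = 1/9 < 9 = 3², so this pole is inside the contour.
  |1 - I/2|² = 5/4 < 9 = 3², so this pole is inside the contour.

With P(z) = exp(z)*sin(z) and Q(z) = z^3 - z^2 - I*z^2/6 + 2*z/9 + 8*I*z/9 - 5*I/18, each pole is simple, so Res(f, z₀) = P(z₀)/Q'(z₀) with Q'(z) = 3*z^2 - 2*z - I*z/3 + 2/9 + 8*I/9.
  Res(f, -1/3 + 2*I/3) = P(-1/3 + 2*I/3)/Q'(-1/3 + 2*I/3) = (-exp(-1/3 + 2*I/3)*sin(1/3 - 2*I/3))/(1/9 - 5*I/3) = (-9/226 - 135*I/226)*exp(-1/3 + 2*I/3)*sin(1/3 - 2*I/3)
  Res(f, 1/3) = P(1/3)/Q'(1/3) = (exp(1/3)*sin(1/3))/(-1/9 + 7*I/9) = (-9/50 - 63*I/50)*exp(1/3)*sin(1/3)
  Res(f, 1 - I/2) = P(1 - I/2)/Q'(1 - I/2) = (exp(1 - I/2)*sin(1 - I/2))/(11/36 - 13*I/9) = (396/2825 + 1872*I/2825)*exp(1 - I/2)*sin(1 - I/2)

Sum of residues inside C: (-9/50 - 63*I/50)*exp(1/3)*sin(1/3) + (-9/226 - 135*I/226)*exp(-1/3 + 2*I/3)*sin(1/3 - 2*I/3) + (396/2825 + 1872*I/2825)*exp(1 - I/2)*sin(1 - I/2)
∮_C f(z) dz = 2πi · ((-9/50 - 63*I/50)*exp(1/3)*sin(1/3) + (-9/226 - 135*I/226)*exp(-1/3 + 2*I/3)*sin(1/3 - 2*I/3) + (396/2825 + 1872*I/2825)*exp(1 - I/2)*sin(1 - I/2)) = pi*(135/113 - 9*I/113)*exp(-1/3 + 2*I/3)*sin(1/3 - 2*I/3) + pi*(63/25 - 9*I/25)*exp(1/3)*sin(1/3) + pi*(-3744/2825 + 792*I/2825)*exp(1 - I/2)*sin(1 - I/2)

Final answer: pi*(135/113 - 9*I/113)*exp(-1/3 + 2*I/3)*sin(1/3 - 2*I/3) + pi*(63/25 - 9*I/25)*exp(1/3)*sin(1/3) + pi*(-3744/2825 + 792*I/2825)*exp(1 - I/2)*sin(1 - I/2)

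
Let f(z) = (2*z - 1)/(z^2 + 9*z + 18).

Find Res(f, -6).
Write f(z) = P(z)/Q(z) with P(z) = 2*z - 1 and Q(z) = z^2 + 9*z + 18.
The denominator factors as Q(z) = (z + 3)*(z + 6), so z = -6 is a simple zero of Q and P is analytic there; z = -6 is therefore a simple pole and
  Res(f, z₀) = P(z₀)/Q'(z₀).

Q'(z) = 2*z + 9, so Q'(-6) = -3.
P(-6) = -13.

Res(f, -6) = (-13)/(-3) = 13/3

Final answer: 13/3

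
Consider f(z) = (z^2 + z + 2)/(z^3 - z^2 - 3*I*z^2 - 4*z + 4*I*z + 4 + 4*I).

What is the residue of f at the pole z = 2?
2/5 + 4*I/5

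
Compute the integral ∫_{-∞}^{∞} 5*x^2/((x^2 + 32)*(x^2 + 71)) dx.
Let f(z) = 5*z^2/((z^2 + 32)*(z^2 + 71)). The denominator has no real zeros and deg Q - deg P = 2 ≥ 2, so the integral of f over the upper semicircle |z| = R tends to 0 as R → ∞. Closing the contour in the upper half-plane,
  ∫_{-∞}^{∞} f(x) dx = 2πi · Σ Res(f, z_k)  over the poles with Im z_k > 0.

Zeros of the denominator: z^2 + 71 = 0 gives z = ±sqrt(71)*I; z^2 + 32 = 0 gives z = ±4*sqrt(2)*I.
Upper half-plane: z = 4*sqrt(2)*I, z = sqrt(71)*I (simple).

Each pole is a simple zero of Q(z) = z^4 + 103*z^2 + 2272, so Res(f, z₀) = P(z₀)/Q'(z₀) with P(z) = 5*z^2, Q'(z) = 4*z^3 + 206*z:
  Res(f, 4*sqrt(2)*I) = (-160)/(312*sqrt(2)*I) = 10*sqrt(2)*I/39
  Res(f, sqrt(71)*I) = (-355)/(-78*sqrt(71)*I) = -5*sqrt(71)*I/78

Sum of residues: 5*I*(-sqrt(71) + 4*sqrt(2))/78
∫_{-∞}^{∞} f(x) dx = 2πi · (5*I*(-sqrt(71) + 4*sqrt(2))/78) = 5*pi*(-4*sqrt(2) + sqrt(71))/39

Final answer: 5*pi*(-4*sqrt(2) + sqrt(71))/39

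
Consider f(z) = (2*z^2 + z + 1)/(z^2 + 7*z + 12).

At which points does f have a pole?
The singularities of f are the zeros of the denominator. Factoring,
  z^2 + 7*z + 12 = (z + 4)*(z + 3)
so the candidates are z = -4, z = -3.

Check the numerator P(z) = 2*z^2 + z + 1 at each one:
  P(-4) = 29 ≠ 0, so z = -4 is a (simple) pole.
  P(-3) = 16 ≠ 0, so z = -3 is a (simple) pole.

Poles of f: {-4, -3}

Final answer: {-4, -3}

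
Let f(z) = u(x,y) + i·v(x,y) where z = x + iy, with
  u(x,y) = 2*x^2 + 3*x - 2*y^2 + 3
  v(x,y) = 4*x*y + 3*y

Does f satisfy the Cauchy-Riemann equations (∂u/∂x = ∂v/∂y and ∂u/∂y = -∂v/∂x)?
∂u/∂x = 4*x + 3
∂v/∂y = 4*x + 3
∂u/∂y = -4*y
∂v/∂x = 4*y
∂u/∂x = ∂v/∂y and ∂u/∂y = -∂v/∂x hold identically; f is analytic.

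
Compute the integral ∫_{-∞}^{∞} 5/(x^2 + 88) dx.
Let f(z) = 5/(z^2 + 88). The denominator has no real zeros and deg Q - deg P = 2 ≥ 2, so the integral of f over the upper semicircle |z| = R tends to 0 as R → ∞. Closing the contour in the upper half-plane,
  ∫_{-∞}^{∞} f(x) dx = 2πi · Σ Res(f, z_k)  over the poles with Im z_k > 0.

Zeros of the denominator: z^2 + 88 = 0 gives z = ±2*sqrt(22)*I.
Upper half-plane: z = 2*sqrt(22)*I (simple).

Each pole is a simple zero of Q(z) = z^2 + 88, so Res(f, z₀) = P(z₀)/Q'(z₀) with P(z) = 5, Q'(z) = 2*z:
  Res(f, 2*sqrt(22)*I) = (5)/(4*sqrt(22)*I) = -5*sqrt(22)*I/88

∫_{-∞}^{∞} f(x) dx = 2πi · (-5*sqrt(22)*I/88) = 5*sqrt(22)*pi/44

Final answer: 5*sqrt(22)*pi/44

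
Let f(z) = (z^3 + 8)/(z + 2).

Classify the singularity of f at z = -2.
The numerator vanishes at z = -2 ((-2)^3 = -8), so it is divisible by z + 2:
  z^3 + 8 = (z + 2)*(z^2 - 2*z + 4)
Hence for z ≠ -2, f(z) = z^2 - 2*z + 4, a polynomial, and lim_{z→-2} f(z) = 12 is finite.
So the singularity is removable.

Final answer: removable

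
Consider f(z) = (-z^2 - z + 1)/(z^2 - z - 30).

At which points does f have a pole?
The singularities of f are the zeros of the denominator. Factoring,
  z^2 - z - 30 = (z - 6)*(z + 5)
so the candidates are z = 6, z = -5.

Check the numerator P(z) = -z^2 - z + 1 at each one:
  P(6) = -41 ≠ 0, so z = 6 is a (simple) pole.
  P(-5) = -19 ≠ 0, so z = -5 is a (simple) pole.

Poles of f: {-5, 6}

Final answer: {-5, 6}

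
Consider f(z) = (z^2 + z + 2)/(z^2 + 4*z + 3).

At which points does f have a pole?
{-3, -1}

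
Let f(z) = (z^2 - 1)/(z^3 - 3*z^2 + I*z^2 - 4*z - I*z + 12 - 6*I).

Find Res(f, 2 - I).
Write f(z) = P(z)/Q(z) with P(z) = z^2 - 1 and Q(z) = z^3 - 3*z^2 + I*z^2 - 4*z - I*z + 12 - 6*I.
The denominator factors as Q(z) = (z + 2)*(z - 3)*(z - 2 + I), so z = 2 - I is a simple zero of Q and P is analytic there; z = 2 - I is therefore a simple pole and
  Res(f, z₀) = P(z₀)/Q'(z₀).

Q'(z) = 3*z^2 - 6*z + 2*I*z - 4 - I, so Q'(2 - I) = -5 - 3*I.
P(2 - I) = 2 - 4*I.

Res(f, 2 - I) = (2 - 4*I)/(-5 - 3*I) = 1/17 + 13*I/17

Final answer: 1/17 + 13*I/17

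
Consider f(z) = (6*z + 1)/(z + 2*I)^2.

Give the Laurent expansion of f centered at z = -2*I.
(1 - 12*I)/(z + 2*I)^2 + 6/(z + 2*I)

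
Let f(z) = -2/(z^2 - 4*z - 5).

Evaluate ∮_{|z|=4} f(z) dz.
2*I*pi/3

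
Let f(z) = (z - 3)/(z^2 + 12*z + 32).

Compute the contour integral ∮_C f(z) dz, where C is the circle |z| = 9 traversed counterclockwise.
By the residue theorem, ∮_C f(z) dz = 2πi · (sum of the residues of f at the poles inside |z| = 9).

The denominator factors as (z + 8)*(z + 4), so the singularities of f are simple poles at z = -8, z = -4.
  |-8|² = 64 < 81 = 9², so this pole is inside the contour.
  |-4|² = 16 < 81 = 9², so this pole is inside the contour.

With P(z) = z - 3 and Q(z) = z^2 + 12*z + 32, each pole is simple, so Res(f, z₀) = P(z₀)/Q'(z₀) with Q'(z) = 2*z + 12.
  Res(f, -8) = P(-8)/Q'(-8) = (-11)/(-4) = 11/4
  Res(f, -4) = P(-4)/Q'(-4) = (-7)/(4) = -7/4

Sum of residues inside C: 1
∮_C f(z) dz = 2πi · (1) = 2*I*pi

Final answer: 2*I*pi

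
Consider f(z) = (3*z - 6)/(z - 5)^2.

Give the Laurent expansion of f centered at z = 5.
9/(z - 5)^2 + 3/(z - 5)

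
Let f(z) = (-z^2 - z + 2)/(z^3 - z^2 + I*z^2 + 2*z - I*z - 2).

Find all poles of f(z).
The singularities of f are the zeros of the denominator. Factoring,
  z^3 - z^2 + I*z^2 + 2*z - I*z - 2 = (z + 2*I)*(z - 1)*(z - I)
so the candidates are z = -2*I, z = 1, z = I.

Check the numerator P(z) = -z^2 - z + 2 at each one:
  P(-2*I) = 6 + 2*I ≠ 0, so z = -2*I is a (simple) pole.
  P(1) = 0, so the factor (z - 1) cancels and z = 1 is only a removable singularity, not a pole.
  P(I) = 3 - I ≠ 0, so z = I is a (simple) pole.

Poles of f: {-2*I, I}

Final answer: {-2*I, I}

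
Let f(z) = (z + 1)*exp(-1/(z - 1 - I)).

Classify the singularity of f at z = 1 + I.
Let u = z - 1 - I. Then
  e^(-1/u) = Σ_{k≥0} (-1)^k/(k!·u^k) = 1 - 1/u + 1/(2*u^2) - 1/(6*u^3) + ...
which has infinitely many negative powers of u, so exp(-1/(z - 1 - I)) has an essential singularity at z = 1 + I.
The extra factor z + 1 is a nonzero polynomial; if the product had at most a pole at z = 1 + I, dividing by that polynomial would leave exp(-1/(z - 1 - I)) with at most a pole too — contradiction. (Equivalently, the product's Laurent series still has infinitely many negative powers.)
So the singularity is essential.

Final answer: essential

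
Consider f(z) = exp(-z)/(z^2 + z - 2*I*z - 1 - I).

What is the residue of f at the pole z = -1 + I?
Write f(z) = P(z)/Q(z) with P(z) = exp(-z) and Q(z) = z^2 + z - 2*I*z - 1 - I.
The denominator factors as Q(z) = (z + 1 - I)*(z - I), so z = -1 + I is a simple zero of Q and P is analytic there; z = -1 + I is therefore a simple pole and
  Res(f, z₀) = P(z₀)/Q'(z₀).

Q'(z) = 2*z + 1 - 2*I, so Q'(-1 + I) = -1.
P(-1 + I) = exp(1 - I).

Res(f, -1 + I) = (exp(1 - I))/(-1) = -exp(1 - I)

Final answer: -exp(1 - I)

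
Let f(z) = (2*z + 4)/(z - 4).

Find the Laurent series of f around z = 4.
Put w = z - (4), i.e. z = w + 4. The denominator is w, so it suffices to rewrite the numerator in powers of w.

P(z) = 2*z + 4
P(w + 4) = 12 + 2*w

Dividing each term by w:
  f = 12/w + 2

Substituting back w = z - 4:
  f(z) = 12/(z - 4) + 2

The series is finite because the numerator is a polynomial; the negative powers form the principal part, and the coefficient of 1/(z - 4) gives Res(f, 4) = 12.

Final answer: 12/(z - 4) + 2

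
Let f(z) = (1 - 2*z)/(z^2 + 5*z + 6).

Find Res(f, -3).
Write f(z) = P(z)/Q(z) with P(z) = 1 - 2*z and Q(z) = z^2 + 5*z + 6.
The denominator factors as Q(z) = (z + 3)*(z + 2), so z = -3 is a simple zero of Q and P is analytic there; z = -3 is therefore a simple pole and
  Res(f, z₀) = P(z₀)/Q'(z₀).

Q'(z) = 2*z + 5, so Q'(-3) = -1.
P(-3) = 7.

Res(f, -3) = (7)/(-1) = -7

Final answer: -7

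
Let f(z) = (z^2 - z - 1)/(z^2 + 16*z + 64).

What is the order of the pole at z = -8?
2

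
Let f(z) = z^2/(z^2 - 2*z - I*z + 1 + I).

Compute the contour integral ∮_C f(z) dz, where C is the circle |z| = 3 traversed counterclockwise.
pi*(-2 + 4*I)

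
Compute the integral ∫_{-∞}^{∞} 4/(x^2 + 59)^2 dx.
Let f(z) = 4/(z^2 + 59)^2. The denominator has no real zeros and deg Q - deg P = 4 ≥ 2, so the integral of f over the upper semicircle |z| = R tends to 0 as R → ∞. Closing the contour in the upper half-plane,
  ∫_{-∞}^{∞} f(x) dx = 2πi · Σ Res(f, z_k)  over the poles with Im z_k > 0.

Zeros of the denominator: z^2 + 59 = 0 gives z = ±sqrt(59)*I.
Upper half-plane: z = sqrt(59)*I (a pole of order 2).

Write f(z) = g(z)/(z - sqrt(59)*I)^2 with g(z) = 4/(z + sqrt(59)*I)^2. For a double pole, Res(f, z₀) = g'(z₀):
  g'(z) = -8/(z + sqrt(59)*I)^3
  Res(f, sqrt(59)*I) = g'(sqrt(59)*I) = -sqrt(59)*I/3481

∫_{-∞}^{∞} f(x) dx = 2πi · (-sqrt(59)*I/3481) = 2*sqrt(59)*pi/3481

Final answer: 2*sqrt(59)*pi/3481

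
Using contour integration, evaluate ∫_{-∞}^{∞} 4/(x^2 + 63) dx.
Let f(z) = 4/(z^2 + 63). The denominator has no real zeros and deg Q - deg P = 2 ≥ 2, so the integral of f over the upper semicircle |z| = R tends to 0 as R → ∞. Closing the contour in the upper half-plane,
  ∫_{-∞}^{∞} f(x) dx = 2πi · Σ Res(f, z_k)  over the poles with Im z_k > 0.

Zeros of the denominator: z^2 + 63 = 0 gives z = ±3*sqrt(7)*I.
Upper half-plane: z = 3*sqrt(7)*I (simple).

Each pole is a simple zero of Q(z) = z^2 + 63, so Res(f, z₀) = P(z₀)/Q'(z₀) with P(z) = 4, Q'(z) = 2*z:
  Res(f, 3*sqrt(7)*I) = (4)/(6*sqrt(7)*I) = -2*sqrt(7)*I/21

∫_{-∞}^{∞} f(x) dx = 2πi · (-2*sqrt(7)*I/21) = 4*sqrt(7)*pi/21

Final answer: 4*sqrt(7)*pi/21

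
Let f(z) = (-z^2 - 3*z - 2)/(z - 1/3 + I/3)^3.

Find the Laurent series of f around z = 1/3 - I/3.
(-3 + 11*I/9)/(z - 1/3 + I/3)^3 + (-11/3 + 2*I/3)/(z - 1/3 + I/3)^2 - 1/(z - 1/3 + I/3)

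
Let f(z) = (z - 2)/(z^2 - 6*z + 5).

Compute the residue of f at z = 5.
Write f(z) = P(z)/Q(z) with P(z) = z - 2 and Q(z) = z^2 - 6*z + 5.
The denominator factors as Q(z) = (z - 1)*(z - 5), so z = 5 is a simple zero of Q and P is analytic there; z = 5 is therefore a simple pole and
  Res(f, z₀) = P(z₀)/Q'(z₀).

Q'(z) = 2*z - 6, so Q'(5) = 4.
P(5) = 3.

Res(f, 5) = (3)/(4) = 3/4

Final answer: 3/4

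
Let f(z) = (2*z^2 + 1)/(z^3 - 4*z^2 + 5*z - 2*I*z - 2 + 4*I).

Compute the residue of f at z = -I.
-1/20 + 3*I/20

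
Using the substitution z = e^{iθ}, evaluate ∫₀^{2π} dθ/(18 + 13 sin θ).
Call the integral J. The integrand is 2π-periodic and we integrate over a full period, so shifting θ does not change the value (θ → θ + π/2 turns sin θ into cos θ). Hence
  J = ∫₀^{2π} dθ/(18 + 13 cos θ).
Put z = e^{iθ}: then cos θ = (z + 1/z)/2, dθ = dz/(iz), and z runs once counterclockwise around |z| = 1:
  J = ∮_{|z|=1} 1/(18 + 13*(z + 1/z)/2) · dz/(iz) = (2/i) ∮_{|z|=1} dz/(13*z^2 + 36*z + 13).
The roots of 13*z^2 + 36*z + 13 are z = (-18 ± sqrt(18^2 - 13^2))/13, with sqrt(155) = sqrt(155); their product is 1, so only z₊ = -18/13 + sqrt(155)/13 lies inside the unit circle (z₋ = -18/13 - sqrt(155)/13 lies outside).
z₊ is a simple zero of q(z) = 13*z^2 + 36*z + 13, so Res(1/q, z₊) = 1/q'(z₊) with q'(z) = 26*z + 36; and q'(z₊) = 13*(z₊ - z₋) = 2*sqrt(155).
Therefore J = (2/i) · 2πi · 1/(2*sqrt(155)) = 2*pi/(sqrt(155)) = 2*sqrt(155)*pi/155

Final answer: 2*sqrt(155)*pi/155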